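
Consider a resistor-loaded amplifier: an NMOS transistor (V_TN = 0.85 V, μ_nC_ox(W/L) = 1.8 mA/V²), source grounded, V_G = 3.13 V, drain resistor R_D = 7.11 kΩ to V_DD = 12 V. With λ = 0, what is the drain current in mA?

I_D = 1.63 mA

V_GS = V_G = 3.13 V, so V_ov = 3.13 − 0.85 = 2.28 V.
Assume saturation: I_D = ½ k_n V_ov² = 0.5 × 1.8 × 2.28² = 4.68 mA, giving V_DS = V_DD − I_D R_D = 12 − 4.68 × 7.11 = -21.3 V.
But -21.3 V < V_ov = 2.28 V, so the device is actually in triode.
In triode I_D = k_n[V_ov V_DS − ½ V_DS²] and I_D = (V_DD − V_DS)/R_D. Equating: 6.4 V_DS² − 30.18 V_DS + 12 = 0, giving V_DS = 0.438 V (the root below V_ov).
I_D = (12 − 0.438) / 7.11 = 1.63 mA.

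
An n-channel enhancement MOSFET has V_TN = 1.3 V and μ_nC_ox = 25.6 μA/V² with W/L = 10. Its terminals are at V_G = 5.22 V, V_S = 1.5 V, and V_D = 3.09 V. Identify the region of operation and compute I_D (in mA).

V_GS = V_G − V_S = 5.22 − 1.5 = 3.72 V; V_DS = V_D − V_S = 3.09 − 1.5 = 1.59 V.
k_n = μ_nC_ox · (W/L) = 0.256 mA/V².
V_ov = V_GS − V_TN = 3.72 − 1.3 = 2.42 V.
Since V_DS = 1.59 V < V_ov = 2.42 V, the device is in the triode region.
I_D = k_n [V_ov · V_DS − ½ V_DS²] = 0.256 × [2.42 × 1.59 − 0.5 × 1.59²] = 0.661 mA.

Triode; I_D = 0.661 mA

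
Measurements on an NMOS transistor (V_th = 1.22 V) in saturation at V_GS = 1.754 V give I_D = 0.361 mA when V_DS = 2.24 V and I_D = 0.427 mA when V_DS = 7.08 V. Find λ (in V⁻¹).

λ = 0.0413 V⁻¹

With V_GS fixed, I_D ∝ (1 + λ V_DS) in saturation, so I_D2/I_D1 = (1 + λ V_DS2)/(1 + λ V_DS1).
0.427/0.361 = 1.183 = (1 + 7.08 λ)/(1 + 2.24 λ).
Solving: λ (I_D1 V_DS2 − I_D2 V_DS1) = I_D2 − I_D1, so λ = (0.427 − 0.361) / (0.361 × 7.08 − 0.427 × 2.24) = 0.066 / 1.6 = 0.0413 V⁻¹.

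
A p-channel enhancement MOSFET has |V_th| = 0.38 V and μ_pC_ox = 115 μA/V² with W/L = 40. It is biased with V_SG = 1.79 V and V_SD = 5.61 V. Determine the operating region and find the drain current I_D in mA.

Saturation; I_D = 4.57 mA

k_p = μ_pC_ox · (W/L) = 4.6 mA/V².
V_ov = V_SG − |V_th| = 1.79 − 0.38 = 1.41 V.
Since V_SD = 5.61 V ≥ V_ov = 1.41 V, the device is in saturation.
I_D = ½ k_p V_ov² = 0.5 × 4.6 × 1.41² = 4.57 mA.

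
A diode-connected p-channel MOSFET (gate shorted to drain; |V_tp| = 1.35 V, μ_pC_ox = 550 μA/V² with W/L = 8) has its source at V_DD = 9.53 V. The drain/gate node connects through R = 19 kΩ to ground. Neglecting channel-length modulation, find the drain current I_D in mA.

With gate tied to drain, V_SG = V_SD ≥ V_SG − |V_tp|, so the device is in saturation.
k_p = μ_pC_ox · (W/L) = 4.4 mA/V².
KCL at the drain: ½ k_p (V_SG − |V_tp|)² = (V_DD − V_SG)/R.
Let x = V_SG − 1.35. Then 41.8 x² + x − 8.18 = 0, giving x = 0.431 V (positive root), so V_SG = 1.78 V.
I_D = (V_DD − V_SG)/R = (9.53 − 1.78) / 19 = 0.408 mA.

I_D = 0.408 mA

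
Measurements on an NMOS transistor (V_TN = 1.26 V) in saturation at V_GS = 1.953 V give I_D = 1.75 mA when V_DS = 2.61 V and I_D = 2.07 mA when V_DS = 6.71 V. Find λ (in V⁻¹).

λ = 0.0505 V⁻¹

With V_GS fixed, I_D ∝ (1 + λ V_DS) in saturation, so I_D2/I_D1 = (1 + λ V_DS2)/(1 + λ V_DS1).
2.07/1.75 = 1.183 = (1 + 6.71 λ)/(1 + 2.61 λ).
Solving: λ (I_D1 V_DS2 − I_D2 V_DS1) = I_D2 − I_D1, so λ = (2.07 − 1.75) / (1.75 × 6.71 − 2.07 × 2.61) = 0.32 / 6.34 = 0.0505 V⁻¹.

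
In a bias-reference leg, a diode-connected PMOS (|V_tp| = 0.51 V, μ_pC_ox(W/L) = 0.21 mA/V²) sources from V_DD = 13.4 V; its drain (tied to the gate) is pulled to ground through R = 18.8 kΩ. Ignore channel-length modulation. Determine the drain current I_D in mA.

I_D = 0.563 mA

With gate tied to drain, V_SG = V_SD ≥ V_SG − |V_tp|, so the device is in saturation.
KCL at the drain: ½ k_p (V_SG − |V_tp|)² = (V_DD − V_SG)/R.
Let x = V_SG − 0.51. Then 1.97 x² + x − 12.89 = 0, giving x = 2.31 V (positive root), so V_SG = 2.82 V.
I_D = (V_DD − V_SG)/R = (13.4 − 2.82) / 18.8 = 0.563 mA.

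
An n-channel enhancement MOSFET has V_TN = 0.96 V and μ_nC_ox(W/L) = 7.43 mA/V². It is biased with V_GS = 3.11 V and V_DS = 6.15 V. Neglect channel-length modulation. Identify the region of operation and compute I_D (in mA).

Saturation; I_D = 17.2 mA

V_ov = V_GS − V_TN = 3.11 − 0.96 = 2.15 V.
Since V_DS = 6.15 V ≥ V_ov = 2.15 V, the device is in saturation.
I_D = ½ k_n V_ov² = 0.5 × 7.43 × 2.15² = 17.2 mA.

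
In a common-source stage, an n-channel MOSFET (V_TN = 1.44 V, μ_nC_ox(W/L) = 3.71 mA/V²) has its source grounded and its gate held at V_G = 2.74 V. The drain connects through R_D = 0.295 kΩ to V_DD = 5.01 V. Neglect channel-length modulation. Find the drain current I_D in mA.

V_GS = V_G = 2.74 V, so V_ov = 2.74 − 1.44 = 1.3 V.
Assume saturation: I_D = ½ k_n V_ov² = 0.5 × 3.71 × 1.3² = 3.13 mA, giving V_DS = V_DD − I_D R_D = 5.01 − 3.13 × 0.295 = 4.09 V.
V_DS = 4.09 V ≥ V_ov = 1.3 V, confirming saturation.

I_D = 3.13 mA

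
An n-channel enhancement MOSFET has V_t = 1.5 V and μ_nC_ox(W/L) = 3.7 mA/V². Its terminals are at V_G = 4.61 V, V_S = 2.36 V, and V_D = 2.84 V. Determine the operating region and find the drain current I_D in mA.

Triode; I_D = 0.906 mA

V_GS = V_G − V_S = 4.61 − 2.36 = 2.25 V; V_DS = V_D − V_S = 2.84 − 2.36 = 0.48 V.
V_ov = V_GS − V_t = 2.25 − 1.5 = 0.75 V.
Since V_DS = 0.48 V < V_ov = 0.75 V, the device is in the triode region.
I_D = k_n [V_ov · V_DS − ½ V_DS²] = 3.7 × [0.75 × 0.48 − 0.5 × 0.48²] = 0.906 mA.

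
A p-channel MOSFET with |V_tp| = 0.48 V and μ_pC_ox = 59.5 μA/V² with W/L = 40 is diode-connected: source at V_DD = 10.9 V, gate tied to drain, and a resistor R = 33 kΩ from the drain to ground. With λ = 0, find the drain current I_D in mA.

With gate tied to drain, V_SG = V_SD ≥ V_SG − |V_tp|, so the device is in saturation.
k_p = μ_pC_ox · (W/L) = 2.38 mA/V².
KCL at the drain: ½ k_p (V_SG − |V_tp|)² = (V_DD − V_SG)/R.
Let x = V_SG − 0.48. Then 39.3 x² + x − 10.42 = 0, giving x = 0.503 V (positive root), so V_SG = 0.983 V.
I_D = (V_DD − V_SG)/R = (10.9 − 0.983) / 33 = 0.301 mA.

I_D = 0.301 mA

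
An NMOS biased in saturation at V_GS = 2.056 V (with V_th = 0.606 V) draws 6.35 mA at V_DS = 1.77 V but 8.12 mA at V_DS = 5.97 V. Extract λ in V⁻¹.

λ = 0.0752 V⁻¹

With V_GS fixed, I_D ∝ (1 + λ V_DS) in saturation, so I_D2/I_D1 = (1 + λ V_DS2)/(1 + λ V_DS1).
8.12/6.35 = 1.279 = (1 + 5.97 λ)/(1 + 1.77 λ).
Solving: λ (I_D1 V_DS2 − I_D2 V_DS1) = I_D2 − I_D1, so λ = (8.12 − 6.35) / (6.35 × 5.97 − 8.12 × 1.77) = 1.77 / 23.5 = 0.0752 V⁻¹.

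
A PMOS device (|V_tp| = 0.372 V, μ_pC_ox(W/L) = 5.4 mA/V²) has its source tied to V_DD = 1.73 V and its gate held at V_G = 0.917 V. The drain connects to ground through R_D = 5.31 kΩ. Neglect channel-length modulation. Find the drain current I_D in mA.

V_SG = V_DD − V_G = 1.73 − 0.917 = 0.813 V, so V_ov = 0.813 − 0.372 = 0.441 V.
Assume saturation: I_D = ½ k_p V_ov² = 0.5 × 5.4 × 0.441² = 0.525 mA, giving V_SD = V_DD − I_D R_D = 1.73 − 0.525 × 5.31 = -1.06 V.
But -1.06 V < V_ov = 0.441 V, so the device is actually in triode.
In triode I_D = k_p[V_ov V_SD − ½ V_SD²] and I_D = (V_DD − V_SD)/R_D. Equating: 14.3 V_SD² − 13.65 V_SD + 1.73 = 0, giving V_SD = 0.151 V (the root below V_ov).
I_D = (1.73 − 0.151) / 5.31 = 0.297 mA.

I_D = 0.297 mA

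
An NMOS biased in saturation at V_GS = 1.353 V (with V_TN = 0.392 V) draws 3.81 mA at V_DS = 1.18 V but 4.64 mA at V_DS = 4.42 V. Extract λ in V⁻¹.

λ = 0.0730 V⁻¹

With V_GS fixed, I_D ∝ (1 + λ V_DS) in saturation, so I_D2/I_D1 = (1 + λ V_DS2)/(1 + λ V_DS1).
4.64/3.81 = 1.218 = (1 + 4.42 λ)/(1 + 1.18 λ).
Solving: λ (I_D1 V_DS2 − I_D2 V_DS1) = I_D2 − I_D1, so λ = (4.64 − 3.81) / (3.81 × 4.42 − 4.64 × 1.18) = 0.83 / 11.4 = 0.073 V⁻¹.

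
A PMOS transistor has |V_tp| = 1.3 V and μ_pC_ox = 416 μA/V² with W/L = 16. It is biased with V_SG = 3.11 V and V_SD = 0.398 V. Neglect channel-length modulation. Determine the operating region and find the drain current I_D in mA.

k_p = μ_pC_ox · (W/L) = 6.656 mA/V².
V_ov = V_SG − |V_tp| = 3.11 − 1.3 = 1.81 V.
Since V_SD = 0.398 V < V_ov = 1.81 V, the device is in the triode region.
I_D = k_p [V_ov · V_SD − ½ V_SD²] = 6.656 × [1.81 × 0.398 − 0.5 × 0.398²] = 4.27 mA.

Triode; I_D = 4.27 mA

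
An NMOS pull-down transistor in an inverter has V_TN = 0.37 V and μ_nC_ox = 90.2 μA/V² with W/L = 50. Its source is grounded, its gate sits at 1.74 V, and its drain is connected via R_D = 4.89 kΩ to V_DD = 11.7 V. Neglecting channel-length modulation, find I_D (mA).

I_D = 2.30 mA

V_GS = V_G = 1.74 V, so V_ov = 1.74 − 0.37 = 1.37 V.
k_n = μ_nC_ox · (W/L) = 4.51 mA/V².
Assume saturation: I_D = ½ k_n V_ov² = 0.5 × 4.51 × 1.37² = 4.23 mA, giving V_DS = V_DD − I_D R_D = 11.7 − 4.23 × 4.89 = -9 V.
But -9 V < V_ov = 1.37 V, so the device is actually in triode.
In triode I_D = k_n[V_ov V_DS − ½ V_DS²] and I_D = (V_DD − V_DS)/R_D. Equating: 11 V_DS² − 31.21 V_DS + 11.7 = 0, giving V_DS = 0.445 V (the root below V_ov).
I_D = (11.7 − 0.445) / 4.89 = 2.3 mA.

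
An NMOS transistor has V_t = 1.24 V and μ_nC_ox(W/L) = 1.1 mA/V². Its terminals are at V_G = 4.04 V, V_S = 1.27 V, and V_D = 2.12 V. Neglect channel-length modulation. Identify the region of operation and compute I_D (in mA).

V_GS = V_G − V_S = 4.04 − 1.27 = 2.77 V; V_DS = V_D − V_S = 2.12 − 1.27 = 0.85 V.
V_ov = V_GS − V_t = 2.77 − 1.24 = 1.53 V.
Since V_DS = 0.85 V < V_ov = 1.53 V, the device is in the triode region.
I_D = k_n [V_ov · V_DS − ½ V_DS²] = 1.1 × [1.53 × 0.85 − 0.5 × 0.85²] = 1.03 mA.

Triode; I_D = 1.03 mA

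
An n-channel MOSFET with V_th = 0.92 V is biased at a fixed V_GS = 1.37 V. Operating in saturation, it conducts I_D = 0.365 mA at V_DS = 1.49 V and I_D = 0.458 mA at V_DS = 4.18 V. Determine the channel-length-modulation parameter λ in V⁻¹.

With V_GS fixed, I_D ∝ (1 + λ V_DS) in saturation, so I_D2/I_D1 = (1 + λ V_DS2)/(1 + λ V_DS1).
0.458/0.365 = 1.255 = (1 + 4.18 λ)/(1 + 1.49 λ).
Solving: λ (I_D1 V_DS2 − I_D2 V_DS1) = I_D2 − I_D1, so λ = (0.458 − 0.365) / (0.365 × 4.18 − 0.458 × 1.49) = 0.093 / 0.843 = 0.11 V⁻¹.

λ = 0.110 V⁻¹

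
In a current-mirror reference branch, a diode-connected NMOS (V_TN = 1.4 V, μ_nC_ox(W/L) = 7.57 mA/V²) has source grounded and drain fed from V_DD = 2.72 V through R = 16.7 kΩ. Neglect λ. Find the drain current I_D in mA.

With gate tied to drain, V_GS = V_DS ≥ V_GS − V_TN, so the device is in saturation.
KCL at the drain: ½ k_n (V_GS − V_TN)² = (V_DD − V_GS)/R.
Let x = V_GS − 1.4. Then 63.2 x² + x − 1.32 = 0, giving x = 0.137 V (positive root), so V_GS = 1.54 V.
I_D = (V_DD − V_GS)/R = (2.72 − 1.54) / 16.7 = 0.0708 mA.

I_D = 0.0708 mA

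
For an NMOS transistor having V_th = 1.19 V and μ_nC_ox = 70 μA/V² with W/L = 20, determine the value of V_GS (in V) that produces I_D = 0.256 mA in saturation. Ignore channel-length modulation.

V_GS = 1.79 V

k_n = μ_nC_ox · (W/L) = 1.4 mA/V².
In saturation I_D = ½ k_n (V_GS − V_th)², so V_GS − V_th = √(2 I_D / k_n) = √(2 × 0.256 / 1.4) = 0.605 V.
V_GS = 1.19 + 0.605 = 1.79 V.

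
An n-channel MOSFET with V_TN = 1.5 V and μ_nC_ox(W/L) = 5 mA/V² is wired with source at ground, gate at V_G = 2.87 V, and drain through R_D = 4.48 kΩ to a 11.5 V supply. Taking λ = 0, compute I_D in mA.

V_GS = V_G = 2.87 V, so V_ov = 2.87 − 1.5 = 1.37 V.
Assume saturation: I_D = ½ k_n V_ov² = 0.5 × 5 × 1.37² = 4.69 mA, giving V_DS = V_DD − I_D R_D = 11.5 − 4.69 × 4.48 = -9.52 V.
But -9.52 V < V_ov = 1.37 V, so the device is actually in triode.
In triode I_D = k_n[V_ov V_DS − ½ V_DS²] and I_D = (V_DD − V_DS)/R_D. Equating: 11.2 V_DS² − 31.69 V_DS + 11.5 = 0, giving V_DS = 0.428 V (the root below V_ov).
I_D = (11.5 − 0.428) / 4.48 = 2.47 mA.

I_D = 2.47 mA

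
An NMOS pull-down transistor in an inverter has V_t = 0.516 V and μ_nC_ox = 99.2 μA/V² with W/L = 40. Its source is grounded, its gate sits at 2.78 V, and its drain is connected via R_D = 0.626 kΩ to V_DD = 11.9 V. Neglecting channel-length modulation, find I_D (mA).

I_D = 10.2 mA

V_GS = V_G = 2.78 V, so V_ov = 2.78 − 0.516 = 2.26 V.
k_n = μ_nC_ox · (W/L) = 3.968 mA/V².
Assume saturation: I_D = ½ k_n V_ov² = 0.5 × 3.968 × 2.26² = 10.2 mA, giving V_DS = V_DD − I_D R_D = 11.9 − 10.2 × 0.626 = 5.53 V.
V_DS = 5.53 V ≥ V_ov = 2.26 V, confirming saturation.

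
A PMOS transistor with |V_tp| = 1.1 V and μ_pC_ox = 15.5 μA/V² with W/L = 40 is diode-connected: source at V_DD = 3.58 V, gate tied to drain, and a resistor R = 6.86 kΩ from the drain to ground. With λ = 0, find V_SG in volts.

V_SG = 1.97 V

With gate tied to drain, V_SG = V_SD ≥ V_SG − |V_tp|, so the device is in saturation.
k_p = μ_pC_ox · (W/L) = 0.62 mA/V².
KCL at the drain: ½ k_p (V_SG − |V_tp|)² = (V_DD − V_SG)/R.
Let x = V_SG − 1.1. Then 2.13 x² + x − 2.48 = 0, giving x = 0.87 V (positive root), so V_SG = 1.97 V.
I_D = (V_DD − V_SG)/R = (3.58 − 1.97) / 6.86 = 0.235 mA.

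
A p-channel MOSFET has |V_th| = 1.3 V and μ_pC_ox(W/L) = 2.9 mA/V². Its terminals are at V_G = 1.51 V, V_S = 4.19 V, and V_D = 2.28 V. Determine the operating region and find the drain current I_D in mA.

Saturation; I_D = 2.76 mA

V_SG = V_S − V_G = 4.19 − 1.51 = 2.68 V; V_SD = V_S − V_D = 4.19 − 2.28 = 1.91 V.
V_ov = V_SG − |V_th| = 2.68 − 1.3 = 1.38 V.
Since V_SD = 1.91 V ≥ V_ov = 1.38 V, the device is in saturation.
I_D = ½ k_p V_ov² = 0.5 × 2.9 × 1.38² = 2.76 mA.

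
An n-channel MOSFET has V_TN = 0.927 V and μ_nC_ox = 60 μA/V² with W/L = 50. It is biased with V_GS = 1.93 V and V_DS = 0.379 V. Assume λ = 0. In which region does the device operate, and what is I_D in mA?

Triode; I_D = 0.925 mA

k_n = μ_nC_ox · (W/L) = 3 mA/V².
V_ov = V_GS − V_TN = 1.93 − 0.927 = 1 V.
Since V_DS = 0.379 V < V_ov = 1 V, the device is in the triode region.
I_D = k_n [V_ov · V_DS − ½ V_DS²] = 3 × [1 × 0.379 − 0.5 × 0.379²] = 0.925 mA.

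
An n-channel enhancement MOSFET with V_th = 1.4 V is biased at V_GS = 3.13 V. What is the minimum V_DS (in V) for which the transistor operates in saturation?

The boundary between triode and saturation is V_DS = V_GS − V_th = V_ov.
V_ov = 3.13 − 1.4 = 1.73 V.

V_DS,sat = 1.73 V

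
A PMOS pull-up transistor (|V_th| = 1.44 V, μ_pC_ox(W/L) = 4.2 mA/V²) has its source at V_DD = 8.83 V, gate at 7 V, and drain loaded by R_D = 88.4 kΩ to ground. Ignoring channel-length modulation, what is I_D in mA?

V_SG = V_DD − V_G = 8.83 − 7 = 1.83 V, so V_ov = 1.83 − 1.44 = 0.39 V.
Assume saturation: I_D = ½ k_p V_ov² = 0.5 × 4.2 × 0.39² = 0.319 mA, giving V_SD = V_DD − I_D R_D = 8.83 − 0.319 × 88.4 = -19.4 V.
But -19.4 V < V_ov = 0.39 V, so the device is actually in triode.
In triode I_D = k_p[V_ov V_SD − ½ V_SD²] and I_D = (V_DD − V_SD)/R_D. Equating: 186 V_SD² − 145.8 V_SD + 8.83 = 0, giving V_SD = 0.0661 V (the root below V_ov).
I_D = (8.83 − 0.0661) / 88.4 = 0.0991 mA.

I_D = 0.0991 mA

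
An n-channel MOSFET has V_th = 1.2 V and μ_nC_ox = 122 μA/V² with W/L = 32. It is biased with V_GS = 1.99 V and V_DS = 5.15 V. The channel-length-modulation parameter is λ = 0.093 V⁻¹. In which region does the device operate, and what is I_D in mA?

k_n = μ_nC_ox · (W/L) = 3.904 mA/V².
V_ov = V_GS − V_th = 1.99 − 1.2 = 0.79 V.
Since V_DS = 5.15 V ≥ V_ov = 0.79 V, the device is in saturation.
I_D = ½ k_n V_ov² (1 + λ V_DS) = 0.5 × 3.904 × 0.79² × (1 + 0.093 × 5.15) = 1.8 mA.

Saturation; I_D = 1.80 mA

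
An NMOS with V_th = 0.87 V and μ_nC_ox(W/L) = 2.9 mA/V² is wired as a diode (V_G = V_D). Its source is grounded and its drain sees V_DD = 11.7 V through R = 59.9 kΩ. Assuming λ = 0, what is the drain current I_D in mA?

I_D = 0.175 mA

With gate tied to drain, V_GS = V_DS ≥ V_GS − V_th, so the device is in saturation.
KCL at the drain: ½ k_n (V_GS − V_th)² = (V_DD − V_GS)/R.
Let x = V_GS − 0.87. Then 86.9 x² + x − 10.83 = 0, giving x = 0.347 V (positive root), so V_GS = 1.22 V.
I_D = (V_DD − V_GS)/R = (11.7 − 1.22) / 59.9 = 0.175 mA.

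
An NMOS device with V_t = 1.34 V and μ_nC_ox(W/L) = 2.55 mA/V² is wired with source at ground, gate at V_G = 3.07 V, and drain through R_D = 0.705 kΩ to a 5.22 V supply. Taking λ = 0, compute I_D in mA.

V_GS = V_G = 3.07 V, so V_ov = 3.07 − 1.34 = 1.73 V.
Assume saturation: I_D = ½ k_n V_ov² = 0.5 × 2.55 × 1.73² = 3.82 mA, giving V_DS = V_DD − I_D R_D = 5.22 − 3.82 × 0.705 = 2.53 V.
V_DS = 2.53 V ≥ V_ov = 1.73 V, confirming saturation.

I_D = 3.82 mA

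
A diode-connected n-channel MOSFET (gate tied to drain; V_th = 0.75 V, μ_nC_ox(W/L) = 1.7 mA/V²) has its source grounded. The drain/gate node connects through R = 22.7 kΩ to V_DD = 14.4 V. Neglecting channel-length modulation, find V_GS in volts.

V_GS = 1.57 V

With gate tied to drain, V_GS = V_DS ≥ V_GS − V_th, so the device is in saturation.
KCL at the drain: ½ k_n (V_GS − V_th)² = (V_DD − V_GS)/R.
Let x = V_GS − 0.75. Then 19.3 x² + x − 13.65 = 0, giving x = 0.816 V (positive root), so V_GS = 1.57 V.
I_D = (V_DD − V_GS)/R = (14.4 − 1.57) / 22.7 = 0.565 mA.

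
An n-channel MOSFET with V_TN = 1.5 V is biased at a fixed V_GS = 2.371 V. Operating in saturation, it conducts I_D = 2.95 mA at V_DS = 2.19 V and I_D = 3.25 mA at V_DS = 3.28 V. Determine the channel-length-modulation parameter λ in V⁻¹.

With V_GS fixed, I_D ∝ (1 + λ V_DS) in saturation, so I_D2/I_D1 = (1 + λ V_DS2)/(1 + λ V_DS1).
3.25/2.95 = 1.102 = (1 + 3.28 λ)/(1 + 2.19 λ).
Solving: λ (I_D1 V_DS2 − I_D2 V_DS1) = I_D2 − I_D1, so λ = (3.25 − 2.95) / (2.95 × 3.28 − 3.25 × 2.19) = 0.3 / 2.56 = 0.117 V⁻¹.

λ = 0.117 V⁻¹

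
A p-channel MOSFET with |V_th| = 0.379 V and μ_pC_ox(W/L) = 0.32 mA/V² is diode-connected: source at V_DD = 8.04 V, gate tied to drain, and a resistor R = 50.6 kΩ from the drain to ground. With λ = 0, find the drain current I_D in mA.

With gate tied to drain, V_SG = V_SD ≥ V_SG − |V_th|, so the device is in saturation.
KCL at the drain: ½ k_p (V_SG − |V_th|)² = (V_DD − V_SG)/R.
Let x = V_SG − 0.379. Then 8.1 x² + x − 7.661 = 0, giving x = 0.913 V (positive root), so V_SG = 1.29 V.
I_D = (V_DD − V_SG)/R = (8.04 − 1.29) / 50.6 = 0.133 mA.

I_D = 0.133 mA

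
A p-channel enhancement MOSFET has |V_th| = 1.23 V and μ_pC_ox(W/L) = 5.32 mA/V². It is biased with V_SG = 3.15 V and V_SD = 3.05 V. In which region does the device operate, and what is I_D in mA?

V_ov = V_SG − |V_th| = 3.15 − 1.23 = 1.92 V.
Since V_SD = 3.05 V ≥ V_ov = 1.92 V, the device is in saturation.
I_D = ½ k_p V_ov² = 0.5 × 5.32 × 1.92² = 9.81 mA.

Saturation; I_D = 9.81 mA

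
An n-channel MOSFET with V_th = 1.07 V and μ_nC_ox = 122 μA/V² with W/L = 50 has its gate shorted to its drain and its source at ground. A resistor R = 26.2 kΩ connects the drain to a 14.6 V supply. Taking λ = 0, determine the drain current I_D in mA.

I_D = 0.501 mA

With gate tied to drain, V_GS = V_DS ≥ V_GS − V_th, so the device is in saturation.
k_n = μ_nC_ox · (W/L) = 6.1 mA/V².
KCL at the drain: ½ k_n (V_GS − V_th)² = (V_DD − V_GS)/R.
Let x = V_GS − 1.07. Then 79.9 x² + x − 13.53 = 0, giving x = 0.405 V (positive root), so V_GS = 1.48 V.
I_D = (V_DD − V_GS)/R = (14.6 − 1.48) / 26.2 = 0.501 mA.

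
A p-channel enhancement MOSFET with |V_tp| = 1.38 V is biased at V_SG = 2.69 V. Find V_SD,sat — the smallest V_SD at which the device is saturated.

The boundary between triode and saturation is V_SD = V_SG − |V_tp| = V_ov.
V_ov = 2.69 − 1.38 = 1.31 V.

V_SD,sat = 1.31 V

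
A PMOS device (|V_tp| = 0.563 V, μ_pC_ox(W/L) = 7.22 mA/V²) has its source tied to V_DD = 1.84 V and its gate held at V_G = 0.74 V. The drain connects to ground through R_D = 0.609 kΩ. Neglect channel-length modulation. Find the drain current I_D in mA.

V_SG = V_DD − V_G = 1.84 − 0.74 = 1.1 V, so V_ov = 1.1 − 0.563 = 0.537 V.
Assume saturation: I_D = ½ k_p V_ov² = 0.5 × 7.22 × 0.537² = 1.04 mA, giving V_SD = V_DD − I_D R_D = 1.84 − 1.04 × 0.609 = 1.21 V.
V_SD = 1.21 V ≥ V_ov = 0.537 V, confirming saturation.

I_D = 1.04 mA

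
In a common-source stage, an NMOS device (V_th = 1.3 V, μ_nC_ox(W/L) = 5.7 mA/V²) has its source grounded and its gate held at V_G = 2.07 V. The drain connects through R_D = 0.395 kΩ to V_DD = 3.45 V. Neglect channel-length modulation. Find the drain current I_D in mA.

V_GS = V_G = 2.07 V, so V_ov = 2.07 − 1.3 = 0.77 V.
Assume saturation: I_D = ½ k_n V_ov² = 0.5 × 5.7 × 0.77² = 1.69 mA, giving V_DS = V_DD − I_D R_D = 3.45 − 1.69 × 0.395 = 2.78 V.
V_DS = 2.78 V ≥ V_ov = 0.77 V, confirming saturation.

I_D = 1.69 mA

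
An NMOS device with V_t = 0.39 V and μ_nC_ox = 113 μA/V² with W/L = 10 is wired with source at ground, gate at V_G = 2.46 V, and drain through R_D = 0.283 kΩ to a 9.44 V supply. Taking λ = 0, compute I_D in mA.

I_D = 2.42 mA

V_GS = V_G = 2.46 V, so V_ov = 2.46 − 0.39 = 2.07 V.
k_n = μ_nC_ox · (W/L) = 1.13 mA/V².
Assume saturation: I_D = ½ k_n V_ov² = 0.5 × 1.13 × 2.07² = 2.42 mA, giving V_DS = V_DD − I_D R_D = 9.44 − 2.42 × 0.283 = 8.75 V.
V_DS = 8.75 V ≥ V_ov = 2.07 V, confirming saturation.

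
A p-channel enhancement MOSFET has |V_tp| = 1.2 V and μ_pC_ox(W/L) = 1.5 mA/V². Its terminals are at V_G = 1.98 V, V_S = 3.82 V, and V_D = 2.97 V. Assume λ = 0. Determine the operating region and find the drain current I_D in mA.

V_SG = V_S − V_G = 3.82 − 1.98 = 1.84 V; V_SD = V_S − V_D = 3.82 − 2.97 = 0.85 V.
V_ov = V_SG − |V_tp| = 1.84 − 1.2 = 0.64 V.
Since V_SD = 0.85 V ≥ V_ov = 0.64 V, the device is in saturation.
I_D = ½ k_p V_ov² = 0.5 × 1.5 × 0.64² = 0.307 mA.

Saturation; I_D = 0.307 mA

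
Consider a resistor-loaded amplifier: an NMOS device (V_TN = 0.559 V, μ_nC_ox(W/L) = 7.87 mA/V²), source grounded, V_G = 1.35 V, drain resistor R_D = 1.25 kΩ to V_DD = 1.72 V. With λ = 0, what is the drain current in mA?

I_D = 1.20 mA

V_GS = V_G = 1.35 V, so V_ov = 1.35 − 0.559 = 0.791 V.
Assume saturation: I_D = ½ k_n V_ov² = 0.5 × 7.87 × 0.791² = 2.46 mA, giving V_DS = V_DD − I_D R_D = 1.72 − 2.46 × 1.25 = -1.36 V.
But -1.36 V < V_ov = 0.791 V, so the device is actually in triode.
In triode I_D = k_n[V_ov V_DS − ½ V_DS²] and I_D = (V_DD − V_DS)/R_D. Equating: 4.92 V_DS² − 8.781 V_DS + 1.72 = 0, giving V_DS = 0.224 V (the root below V_ov).
I_D = (1.72 − 0.224) / 1.25 = 1.2 mA.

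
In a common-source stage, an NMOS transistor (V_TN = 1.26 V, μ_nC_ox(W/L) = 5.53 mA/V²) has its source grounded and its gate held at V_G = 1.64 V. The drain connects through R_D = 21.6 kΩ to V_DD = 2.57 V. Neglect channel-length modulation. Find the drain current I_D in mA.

V_GS = V_G = 1.64 V, so V_ov = 1.64 − 1.26 = 0.38 V.
Assume saturation: I_D = ½ k_n V_ov² = 0.5 × 5.53 × 0.38² = 0.399 mA, giving V_DS = V_DD − I_D R_D = 2.57 − 0.399 × 21.6 = -6.05 V.
But -6.05 V < V_ov = 0.38 V, so the device is actually in triode.
In triode I_D = k_n[V_ov V_DS − ½ V_DS²] and I_D = (V_DD − V_DS)/R_D. Equating: 59.7 V_DS² − 46.39 V_DS + 2.57 = 0, giving V_DS = 0.06 V (the root below V_ov).
I_D = (2.57 − 0.06) / 21.6 = 0.116 mA.

I_D = 0.116 mA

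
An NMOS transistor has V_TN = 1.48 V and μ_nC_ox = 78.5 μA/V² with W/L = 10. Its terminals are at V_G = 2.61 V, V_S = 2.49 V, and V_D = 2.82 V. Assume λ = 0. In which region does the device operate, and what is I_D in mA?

Cutoff; I_D = 0 mA

V_GS = V_G − V_S = 2.61 − 2.49 = 0.12 V; V_DS = V_D − V_S = 2.82 − 2.49 = 0.33 V.
V_GS = 0.12 V < V_TN = 1.48 V, so the transistor is in cutoff.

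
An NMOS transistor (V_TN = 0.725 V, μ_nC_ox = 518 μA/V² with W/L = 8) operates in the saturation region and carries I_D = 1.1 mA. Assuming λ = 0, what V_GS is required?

V_GS = 1.45 V

k_n = μ_nC_ox · (W/L) = 4.144 mA/V².
In saturation I_D = ½ k_n (V_GS − V_TN)², so V_GS − V_TN = √(2 I_D / k_n) = √(2 × 1.1 / 4.144) = 0.729 V.
V_GS = 0.725 + 0.729 = 1.45 V.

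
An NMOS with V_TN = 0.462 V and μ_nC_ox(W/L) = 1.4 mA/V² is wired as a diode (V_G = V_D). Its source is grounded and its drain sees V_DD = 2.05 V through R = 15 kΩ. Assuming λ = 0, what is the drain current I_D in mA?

With gate tied to drain, V_GS = V_DS ≥ V_GS − V_TN, so the device is in saturation.
KCL at the drain: ½ k_n (V_GS − V_TN)² = (V_DD − V_GS)/R.
Let x = V_GS − 0.462. Then 10.5 x² + x − 1.588 = 0, giving x = 0.344 V (positive root), so V_GS = 0.806 V.
I_D = (V_DD − V_GS)/R = (2.05 − 0.806) / 15 = 0.0829 mA.

I_D = 0.0829 mA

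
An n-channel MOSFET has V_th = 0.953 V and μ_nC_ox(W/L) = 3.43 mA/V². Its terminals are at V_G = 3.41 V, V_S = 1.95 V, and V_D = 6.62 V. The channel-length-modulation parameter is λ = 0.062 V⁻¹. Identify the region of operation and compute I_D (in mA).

Saturation; I_D = 0.568 mA

V_GS = V_G − V_S = 3.41 − 1.95 = 1.46 V; V_DS = V_D − V_S = 6.62 − 1.95 = 4.67 V.
V_ov = V_GS − V_th = 1.46 − 0.953 = 0.507 V.
Since V_DS = 4.67 V ≥ V_ov = 0.507 V, the device is in saturation.
I_D = ½ k_n V_ov² (1 + λ V_DS) = 0.5 × 3.43 × 0.507² × (1 + 0.062 × 4.67) = 0.568 mA.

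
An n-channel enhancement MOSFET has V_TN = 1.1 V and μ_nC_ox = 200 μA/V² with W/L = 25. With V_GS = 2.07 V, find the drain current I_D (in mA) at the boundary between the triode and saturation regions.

At the boundary V_DS = V_ov = V_GS − V_TN = 2.07 − 1.1 = 0.97 V.
k_n = μ_nC_ox · (W/L) = 5 mA/V².
I_D = ½ k_n V_ov² = 0.5 × 5 × 0.97² = 2.35 mA.

I_D = 2.35 mA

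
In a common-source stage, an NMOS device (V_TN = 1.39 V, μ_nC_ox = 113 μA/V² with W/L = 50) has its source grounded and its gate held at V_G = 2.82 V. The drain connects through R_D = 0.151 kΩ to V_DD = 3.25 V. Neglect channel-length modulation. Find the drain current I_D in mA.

I_D = 5.78 mA

V_GS = V_G = 2.82 V, so V_ov = 2.82 − 1.39 = 1.43 V.
k_n = μ_nC_ox · (W/L) = 5.65 mA/V².
Assume saturation: I_D = ½ k_n V_ov² = 0.5 × 5.65 × 1.43² = 5.78 mA, giving V_DS = V_DD − I_D R_D = 3.25 − 5.78 × 0.151 = 2.38 V.
V_DS = 2.38 V ≥ V_ov = 1.43 V, confirming saturation.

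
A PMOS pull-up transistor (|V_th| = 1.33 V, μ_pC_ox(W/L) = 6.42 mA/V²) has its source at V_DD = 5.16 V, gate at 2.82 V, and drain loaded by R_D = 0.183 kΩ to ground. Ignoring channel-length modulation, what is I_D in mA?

V_SG = V_DD − V_G = 5.16 − 2.82 = 2.34 V, so V_ov = 2.34 − 1.33 = 1.01 V.
Assume saturation: I_D = ½ k_p V_ov² = 0.5 × 6.42 × 1.01² = 3.27 mA, giving V_SD = V_DD − I_D R_D = 5.16 − 3.27 × 0.183 = 4.56 V.
V_SD = 4.56 V ≥ V_ov = 1.01 V, confirming saturation.

I_D = 3.27 mA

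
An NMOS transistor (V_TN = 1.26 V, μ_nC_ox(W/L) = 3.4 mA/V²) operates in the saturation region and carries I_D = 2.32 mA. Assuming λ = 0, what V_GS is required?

In saturation I_D = ½ k_n (V_GS − V_TN)², so V_GS − V_TN = √(2 I_D / k_n) = √(2 × 2.32 / 3.4) = 1.17 V.
V_GS = 1.26 + 1.17 = 2.43 V.

V_GS = 2.43 V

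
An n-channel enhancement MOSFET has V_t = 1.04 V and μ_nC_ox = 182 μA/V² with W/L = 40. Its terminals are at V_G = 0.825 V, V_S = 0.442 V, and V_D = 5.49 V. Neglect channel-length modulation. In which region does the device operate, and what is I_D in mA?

Cutoff; I_D = 0 mA

V_GS = V_G − V_S = 0.825 − 0.442 = 0.383 V; V_DS = V_D − V_S = 5.49 − 0.442 = 5.05 V.
V_GS = 0.383 V < V_t = 1.04 V, so the transistor is in cutoff.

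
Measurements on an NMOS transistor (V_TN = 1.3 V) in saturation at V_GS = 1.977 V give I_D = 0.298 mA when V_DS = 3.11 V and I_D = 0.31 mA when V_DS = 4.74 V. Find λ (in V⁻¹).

λ = 0.0268 V⁻¹

With V_GS fixed, I_D ∝ (1 + λ V_DS) in saturation, so I_D2/I_D1 = (1 + λ V_DS2)/(1 + λ V_DS1).
0.31/0.298 = 1.04 = (1 + 4.74 λ)/(1 + 3.11 λ).
Solving: λ (I_D1 V_DS2 − I_D2 V_DS1) = I_D2 − I_D1, so λ = (0.31 − 0.298) / (0.298 × 4.74 − 0.31 × 3.11) = 0.012 / 0.448 = 0.0268 V⁻¹.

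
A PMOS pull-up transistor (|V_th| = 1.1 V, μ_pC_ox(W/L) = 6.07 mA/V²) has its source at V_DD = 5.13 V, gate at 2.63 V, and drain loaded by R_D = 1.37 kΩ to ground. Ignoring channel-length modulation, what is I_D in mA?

V_SG = V_DD − V_G = 5.13 − 2.63 = 2.5 V, so V_ov = 2.5 − 1.1 = 1.4 V.
Assume saturation: I_D = ½ k_p V_ov² = 0.5 × 6.07 × 1.4² = 5.95 mA, giving V_SD = V_DD − I_D R_D = 5.13 − 5.95 × 1.37 = -3.02 V.
But -3.02 V < V_ov = 1.4 V, so the device is actually in triode.
In triode I_D = k_p[V_ov V_SD − ½ V_SD²] and I_D = (V_DD − V_SD)/R_D. Equating: 4.16 V_SD² − 12.64 V_SD + 5.13 = 0, giving V_SD = 0.482 V (the root below V_ov).
I_D = (5.13 − 0.482) / 1.37 = 3.39 mA.

I_D = 3.39 mA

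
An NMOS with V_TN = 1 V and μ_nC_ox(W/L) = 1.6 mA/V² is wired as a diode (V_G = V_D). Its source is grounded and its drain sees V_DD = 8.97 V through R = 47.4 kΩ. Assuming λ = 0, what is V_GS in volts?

With gate tied to drain, V_GS = V_DS ≥ V_GS − V_TN, so the device is in saturation.
KCL at the drain: ½ k_n (V_GS − V_TN)² = (V_DD − V_GS)/R.
Let x = V_GS − 1. Then 37.9 x² + x − 7.97 = 0, giving x = 0.445 V (positive root), so V_GS = 1.45 V.
I_D = (V_DD − V_GS)/R = (8.97 − 1.45) / 47.4 = 0.159 mA.

V_GS = 1.45 V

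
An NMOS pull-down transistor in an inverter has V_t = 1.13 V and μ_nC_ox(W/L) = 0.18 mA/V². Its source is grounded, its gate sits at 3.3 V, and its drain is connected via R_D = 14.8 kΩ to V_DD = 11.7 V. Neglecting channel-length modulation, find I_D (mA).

I_D = 0.424 mA

V_GS = V_G = 3.3 V, so V_ov = 3.3 − 1.13 = 2.17 V.
Assume saturation: I_D = ½ k_n V_ov² = 0.5 × 0.18 × 2.17² = 0.424 mA, giving V_DS = V_DD − I_D R_D = 11.7 − 0.424 × 14.8 = 5.43 V.
V_DS = 5.43 V ≥ V_ov = 2.17 V, confirming saturation.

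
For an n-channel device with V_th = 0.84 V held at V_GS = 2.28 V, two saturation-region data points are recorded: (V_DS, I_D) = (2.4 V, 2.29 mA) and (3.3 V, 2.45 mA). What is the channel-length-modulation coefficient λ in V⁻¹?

λ = 0.0954 V⁻¹

With V_GS fixed, I_D ∝ (1 + λ V_DS) in saturation, so I_D2/I_D1 = (1 + λ V_DS2)/(1 + λ V_DS1).
2.45/2.29 = 1.07 = (1 + 3.3 λ)/(1 + 2.4 λ).
Solving: λ (I_D1 V_DS2 − I_D2 V_DS1) = I_D2 − I_D1, so λ = (2.45 − 2.29) / (2.29 × 3.3 − 2.45 × 2.4) = 0.16 / 1.68 = 0.0954 V⁻¹.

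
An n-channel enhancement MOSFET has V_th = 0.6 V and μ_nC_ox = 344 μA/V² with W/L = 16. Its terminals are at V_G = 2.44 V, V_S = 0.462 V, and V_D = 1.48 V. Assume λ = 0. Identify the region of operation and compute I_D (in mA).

V_GS = V_G − V_S = 2.44 − 0.462 = 1.98 V; V_DS = V_D − V_S = 1.48 − 0.462 = 1.02 V.
k_n = μ_nC_ox · (W/L) = 5.504 mA/V².
V_ov = V_GS − V_th = 1.98 − 0.6 = 1.38 V.
Since V_DS = 1.02 V < V_ov = 1.38 V, the device is in the triode region.
I_D = k_n [V_ov · V_DS − ½ V_DS²] = 5.504 × [1.38 × 1.02 − 0.5 × 1.02²] = 4.87 mA.

Triode; I_D = 4.87 mA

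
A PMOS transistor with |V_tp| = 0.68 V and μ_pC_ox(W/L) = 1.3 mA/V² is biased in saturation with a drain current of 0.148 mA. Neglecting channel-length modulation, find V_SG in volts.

In saturation I_D = ½ k_p (V_SG − |V_tp|)², so V_SG − |V_tp| = √(2 I_D / k_p) = √(2 × 0.148 / 1.3) = 0.477 V.
V_SG = 0.68 + 0.477 = 1.16 V.

V_SG = 1.16 V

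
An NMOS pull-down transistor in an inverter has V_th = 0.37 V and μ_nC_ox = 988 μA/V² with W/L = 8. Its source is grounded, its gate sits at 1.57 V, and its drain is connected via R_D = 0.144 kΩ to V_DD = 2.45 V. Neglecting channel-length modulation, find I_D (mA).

I_D = 5.69 mA

V_GS = V_G = 1.57 V, so V_ov = 1.57 − 0.37 = 1.2 V.
k_n = μ_nC_ox · (W/L) = 7.904 mA/V².
Assume saturation: I_D = ½ k_n V_ov² = 0.5 × 7.904 × 1.2² = 5.69 mA, giving V_DS = V_DD − I_D R_D = 2.45 − 5.69 × 0.144 = 1.63 V.
V_DS = 1.63 V ≥ V_ov = 1.2 V, confirming saturation.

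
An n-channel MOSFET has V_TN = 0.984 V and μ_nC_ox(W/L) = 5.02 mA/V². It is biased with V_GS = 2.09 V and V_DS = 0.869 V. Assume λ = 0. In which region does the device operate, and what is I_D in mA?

V_ov = V_GS − V_TN = 2.09 − 0.984 = 1.11 V.
Since V_DS = 0.869 V < V_ov = 1.11 V, the device is in the triode region.
I_D = k_n [V_ov · V_DS − ½ V_DS²] = 5.02 × [1.11 × 0.869 − 0.5 × 0.869²] = 2.93 mA.

Triode; I_D = 2.93 mA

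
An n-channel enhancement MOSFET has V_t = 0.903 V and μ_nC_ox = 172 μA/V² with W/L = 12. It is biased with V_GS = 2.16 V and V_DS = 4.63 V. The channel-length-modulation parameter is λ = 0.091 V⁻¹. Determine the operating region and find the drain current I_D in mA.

k_n = μ_nC_ox · (W/L) = 2.064 mA/V².
V_ov = V_GS − V_t = 2.16 − 0.903 = 1.26 V.
Since V_DS = 4.63 V ≥ V_ov = 1.26 V, the device is in saturation.
I_D = ½ k_n V_ov² (1 + λ V_DS) = 0.5 × 2.064 × 1.26² × (1 + 0.091 × 4.63) = 2.32 mA.

Saturation; I_D = 2.32 mA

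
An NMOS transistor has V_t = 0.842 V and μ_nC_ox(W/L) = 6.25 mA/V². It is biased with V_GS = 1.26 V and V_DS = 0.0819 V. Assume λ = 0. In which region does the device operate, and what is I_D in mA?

V_ov = V_GS − V_t = 1.26 − 0.842 = 0.418 V.
Since V_DS = 0.0819 V < V_ov = 0.418 V, the device is in the triode region.
I_D = k_n [V_ov · V_DS − ½ V_DS²] = 6.25 × [0.418 × 0.0819 − 0.5 × 0.0819²] = 0.193 mA.

Triode; I_D = 0.193 mA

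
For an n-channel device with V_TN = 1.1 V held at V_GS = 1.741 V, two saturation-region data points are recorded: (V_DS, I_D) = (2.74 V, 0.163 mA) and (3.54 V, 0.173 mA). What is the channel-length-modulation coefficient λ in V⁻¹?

λ = 0.0971 V⁻¹

With V_GS fixed, I_D ∝ (1 + λ V_DS) in saturation, so I_D2/I_D1 = (1 + λ V_DS2)/(1 + λ V_DS1).
0.173/0.163 = 1.061 = (1 + 3.54 λ)/(1 + 2.74 λ).
Solving: λ (I_D1 V_DS2 − I_D2 V_DS1) = I_D2 − I_D1, so λ = (0.173 − 0.163) / (0.163 × 3.54 − 0.173 × 2.74) = 0.01 / 0.103 = 0.0971 V⁻¹.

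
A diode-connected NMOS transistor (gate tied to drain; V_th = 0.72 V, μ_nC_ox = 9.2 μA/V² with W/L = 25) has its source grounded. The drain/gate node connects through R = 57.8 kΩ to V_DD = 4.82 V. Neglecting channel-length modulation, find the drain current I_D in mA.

I_D = 0.0586 mA

With gate tied to drain, V_GS = V_DS ≥ V_GS − V_th, so the device is in saturation.
k_n = μ_nC_ox · (W/L) = 0.23 mA/V².
KCL at the drain: ½ k_n (V_GS − V_th)² = (V_DD − V_GS)/R.
Let x = V_GS − 0.72. Then 6.65 x² + x − 4.1 = 0, giving x = 0.714 V (positive root), so V_GS = 1.43 V.
I_D = (V_DD − V_GS)/R = (4.82 − 1.43) / 57.8 = 0.0586 mA.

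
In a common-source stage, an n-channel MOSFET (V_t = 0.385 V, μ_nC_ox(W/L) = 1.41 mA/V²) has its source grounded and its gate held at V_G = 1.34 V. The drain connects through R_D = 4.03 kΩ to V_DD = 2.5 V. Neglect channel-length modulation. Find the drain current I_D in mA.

V_GS = V_G = 1.34 V, so V_ov = 1.34 − 0.385 = 0.955 V.
Assume saturation: I_D = ½ k_n V_ov² = 0.5 × 1.41 × 0.955² = 0.643 mA, giving V_DS = V_DD − I_D R_D = 2.5 − 0.643 × 4.03 = -0.0912 V.
But -0.0912 V < V_ov = 0.955 V, so the device is actually in triode.
In triode I_D = k_n[V_ov V_DS − ½ V_DS²] and I_D = (V_DD − V_DS)/R_D. Equating: 2.84 V_DS² − 6.427 V_DS + 2.5 = 0, giving V_DS = 0.499 V (the root below V_ov).
I_D = (2.5 − 0.499) / 4.03 = 0.496 mA.

I_D = 0.496 mA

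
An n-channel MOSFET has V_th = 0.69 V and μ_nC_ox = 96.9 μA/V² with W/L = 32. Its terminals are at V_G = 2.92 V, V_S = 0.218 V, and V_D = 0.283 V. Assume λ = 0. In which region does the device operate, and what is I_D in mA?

V_GS = V_G − V_S = 2.92 − 0.218 = 2.7 V; V_DS = V_D − V_S = 0.283 − 0.218 = 0.065 V.
k_n = μ_nC_ox · (W/L) = 3.101 mA/V².
V_ov = V_GS − V_th = 2.7 − 0.69 = 2.01 V.
Since V_DS = 0.065 V < V_ov = 2.01 V, the device is in the triode region.
I_D = k_n [V_ov · V_DS − ½ V_DS²] = 3.101 × [2.01 × 0.065 − 0.5 × 0.065²] = 0.399 mA.

Triode; I_D = 0.399 mA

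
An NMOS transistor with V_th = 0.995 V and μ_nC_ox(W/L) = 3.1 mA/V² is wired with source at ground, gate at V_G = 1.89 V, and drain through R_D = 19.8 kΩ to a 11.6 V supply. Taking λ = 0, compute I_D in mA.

V_GS = V_G = 1.89 V, so V_ov = 1.89 − 0.995 = 0.895 V.
Assume saturation: I_D = ½ k_n V_ov² = 0.5 × 3.1 × 0.895² = 1.24 mA, giving V_DS = V_DD − I_D R_D = 11.6 − 1.24 × 19.8 = -13 V.
But -13 V < V_ov = 0.895 V, so the device is actually in triode.
In triode I_D = k_n[V_ov V_DS − ½ V_DS²] and I_D = (V_DD − V_DS)/R_D. Equating: 30.7 V_DS² − 55.94 V_DS + 11.6 = 0, giving V_DS = 0.239 V (the root below V_ov).
I_D = (11.6 − 0.239) / 19.8 = 0.574 mA.

I_D = 0.574 mA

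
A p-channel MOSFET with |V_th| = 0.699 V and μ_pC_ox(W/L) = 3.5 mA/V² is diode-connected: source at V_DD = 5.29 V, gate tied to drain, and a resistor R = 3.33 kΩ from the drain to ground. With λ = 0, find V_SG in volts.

With gate tied to drain, V_SG = V_SD ≥ V_SG − |V_th|, so the device is in saturation.
KCL at the drain: ½ k_p (V_SG − |V_th|)² = (V_DD − V_SG)/R.
Let x = V_SG − 0.699. Then 5.83 x² + x − 4.591 = 0, giving x = 0.806 V (positive root), so V_SG = 1.5 V.
I_D = (V_DD − V_SG)/R = (5.29 − 1.5) / 3.33 = 1.14 mA.

V_SG = 1.50 V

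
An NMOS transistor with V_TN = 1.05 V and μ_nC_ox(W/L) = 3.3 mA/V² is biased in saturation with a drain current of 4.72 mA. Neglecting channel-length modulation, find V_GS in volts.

V_GS = 2.74 V

In saturation I_D = ½ k_n (V_GS − V_TN)², so V_GS − V_TN = √(2 I_D / k_n) = √(2 × 4.72 / 3.3) = 1.69 V.
V_GS = 1.05 + 1.69 = 2.74 V.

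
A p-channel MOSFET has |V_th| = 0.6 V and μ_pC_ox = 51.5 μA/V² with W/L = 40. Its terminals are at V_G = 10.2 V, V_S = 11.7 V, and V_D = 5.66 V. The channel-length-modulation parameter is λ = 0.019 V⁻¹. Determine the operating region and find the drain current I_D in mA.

Saturation; I_D = 0.930 mA

V_SG = V_S − V_G = 11.7 − 10.2 = 1.5 V; V_SD = V_S − V_D = 11.7 − 5.66 = 6.04 V.
k_p = μ_pC_ox · (W/L) = 2.06 mA/V².
V_ov = V_SG − |V_th| = 1.5 − 0.6 = 0.9 V.
Since V_SD = 6.04 V ≥ V_ov = 0.9 V, the device is in saturation.
I_D = ½ k_p V_ov² (1 + λ V_SD) = 0.5 × 2.06 × 0.9² × (1 + 0.019 × 6.04) = 0.93 mA.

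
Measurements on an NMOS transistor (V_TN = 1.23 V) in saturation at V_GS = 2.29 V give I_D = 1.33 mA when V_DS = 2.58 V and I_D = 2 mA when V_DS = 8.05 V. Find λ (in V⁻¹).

With V_GS fixed, I_D ∝ (1 + λ V_DS) in saturation, so I_D2/I_D1 = (1 + λ V_DS2)/(1 + λ V_DS1).
2/1.33 = 1.504 = (1 + 8.05 λ)/(1 + 2.58 λ).
Solving: λ (I_D1 V_DS2 − I_D2 V_DS1) = I_D2 − I_D1, so λ = (2 − 1.33) / (1.33 × 8.05 − 2 × 2.58) = 0.67 / 5.55 = 0.121 V⁻¹.

λ = 0.121 V⁻¹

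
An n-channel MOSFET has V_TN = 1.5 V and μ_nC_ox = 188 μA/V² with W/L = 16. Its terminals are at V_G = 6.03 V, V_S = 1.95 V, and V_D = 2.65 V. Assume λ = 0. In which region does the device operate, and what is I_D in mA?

V_GS = V_G − V_S = 6.03 − 1.95 = 4.08 V; V_DS = V_D − V_S = 2.65 − 1.95 = 0.7 V.
k_n = μ_nC_ox · (W/L) = 3.008 mA/V².
V_ov = V_GS − V_TN = 4.08 − 1.5 = 2.58 V.
Since V_DS = 0.7 V < V_ov = 2.58 V, the device is in the triode region.
I_D = k_n [V_ov · V_DS − ½ V_DS²] = 3.008 × [2.58 × 0.7 − 0.5 × 0.7²] = 4.7 mA.

Triode; I_D = 4.70 mA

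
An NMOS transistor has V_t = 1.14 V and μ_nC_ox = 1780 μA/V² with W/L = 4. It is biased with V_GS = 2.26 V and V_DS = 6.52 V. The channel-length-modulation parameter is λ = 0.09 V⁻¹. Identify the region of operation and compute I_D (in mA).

k_n = μ_nC_ox · (W/L) = 7.12 mA/V².
V_ov = V_GS − V_t = 2.26 − 1.14 = 1.12 V.
Since V_DS = 6.52 V ≥ V_ov = 1.12 V, the device is in saturation.
I_D = ½ k_n V_ov² (1 + λ V_DS) = 0.5 × 7.12 × 1.12² × (1 + 0.09 × 6.52) = 7.09 mA.

Saturation; I_D = 7.09 mA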